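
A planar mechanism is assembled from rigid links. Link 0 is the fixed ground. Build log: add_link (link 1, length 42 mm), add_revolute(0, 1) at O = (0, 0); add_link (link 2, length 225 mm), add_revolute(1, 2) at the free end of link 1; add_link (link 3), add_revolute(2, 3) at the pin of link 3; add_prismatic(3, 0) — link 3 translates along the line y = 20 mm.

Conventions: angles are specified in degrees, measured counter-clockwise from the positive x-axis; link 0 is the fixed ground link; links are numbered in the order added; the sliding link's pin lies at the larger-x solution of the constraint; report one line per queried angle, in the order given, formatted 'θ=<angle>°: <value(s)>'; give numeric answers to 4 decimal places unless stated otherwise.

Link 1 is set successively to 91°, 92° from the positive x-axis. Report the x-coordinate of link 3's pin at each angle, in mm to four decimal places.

geometry: r = 42 mm, L = 225 mm, e = 20 mm
θ=91°: crank pin P = (r cos θ, r sin θ) = (-0.733001, 41.993603)
θ=91°: h = r sin θ − e = 41.993603 − 20 = 21.993603
θ=91°: x = r cos θ + √(L² − h²) = -0.733001 + 223.922490 = 223.189489
θ=92°: crank pin P = (r cos θ, r sin θ) = (-1.465779, 41.974415)
θ=92°: h = r sin θ − e = 41.974415 − 20 = 21.974415
θ=92°: x = r cos θ + √(L² − h²) = -1.465779 + 223.924374 = 222.458595

θ=91°: 223.1895
θ=92°: 222.4586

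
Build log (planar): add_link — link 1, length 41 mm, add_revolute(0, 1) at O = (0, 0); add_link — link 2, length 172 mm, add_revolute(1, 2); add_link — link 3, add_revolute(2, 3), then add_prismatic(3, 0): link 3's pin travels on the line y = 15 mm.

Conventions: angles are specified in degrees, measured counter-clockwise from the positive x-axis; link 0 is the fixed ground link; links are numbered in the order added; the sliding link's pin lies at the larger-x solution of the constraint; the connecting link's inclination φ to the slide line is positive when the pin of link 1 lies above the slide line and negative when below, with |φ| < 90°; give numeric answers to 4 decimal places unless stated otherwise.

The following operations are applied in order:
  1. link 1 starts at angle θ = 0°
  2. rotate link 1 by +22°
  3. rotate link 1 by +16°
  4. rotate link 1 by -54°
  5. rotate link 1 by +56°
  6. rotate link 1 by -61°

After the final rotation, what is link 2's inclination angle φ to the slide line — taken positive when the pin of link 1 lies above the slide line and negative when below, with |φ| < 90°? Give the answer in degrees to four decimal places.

geometry: r = 41 mm, L = 172 mm, e = 15 mm; θ starts at 0°
rotate link 1 by +22°: θ ← 0° +22° = 22°
rotate link 1 by +16°: θ ← 22° +16° = 38°
rotate link 1 by -54°: θ ← 38° -54° = -16°
rotate link 1 by +56°: θ ← -16° +56° = 40°
rotate link 1 by -61°: θ ← 40° -61° = -21°
h = r sin θ − e = -14.693086 − 15 = -29.693086
sin φ = h / L = -29.693086 / 172 = -0.17263422
φ = arcsin(-0.17263422) = -9.941014°

-9.9410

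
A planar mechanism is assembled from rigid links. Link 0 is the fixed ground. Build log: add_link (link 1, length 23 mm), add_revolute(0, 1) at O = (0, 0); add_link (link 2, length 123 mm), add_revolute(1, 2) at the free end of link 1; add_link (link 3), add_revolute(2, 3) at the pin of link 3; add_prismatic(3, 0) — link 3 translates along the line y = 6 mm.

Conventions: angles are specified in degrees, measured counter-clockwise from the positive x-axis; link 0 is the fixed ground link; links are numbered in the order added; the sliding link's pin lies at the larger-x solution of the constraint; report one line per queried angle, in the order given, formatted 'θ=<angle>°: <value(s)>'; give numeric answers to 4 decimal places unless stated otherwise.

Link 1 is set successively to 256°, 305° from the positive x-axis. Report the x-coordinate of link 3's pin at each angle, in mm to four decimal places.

geometry: r = 23 mm, L = 123 mm, e = 6 mm
θ=256°: crank pin P = (r cos θ, r sin θ) = (-5.564204, -22.316802)
θ=256°: h = r sin θ − e = -22.316802 − 6 = -28.316802
θ=256°: x = r cos θ + √(L² − h²) = -5.564204 + 119.696110 = 114.131906
θ=305°: crank pin P = (r cos θ, r sin θ) = (13.192258, -18.840497)
θ=305°: h = r sin θ − e = -18.840497 − 6 = -24.840497
θ=305°: x = r cos θ + √(L² − h²) = 13.192258 + 120.465554 = 133.657812

θ=256°: 114.1319
θ=305°: 133.6578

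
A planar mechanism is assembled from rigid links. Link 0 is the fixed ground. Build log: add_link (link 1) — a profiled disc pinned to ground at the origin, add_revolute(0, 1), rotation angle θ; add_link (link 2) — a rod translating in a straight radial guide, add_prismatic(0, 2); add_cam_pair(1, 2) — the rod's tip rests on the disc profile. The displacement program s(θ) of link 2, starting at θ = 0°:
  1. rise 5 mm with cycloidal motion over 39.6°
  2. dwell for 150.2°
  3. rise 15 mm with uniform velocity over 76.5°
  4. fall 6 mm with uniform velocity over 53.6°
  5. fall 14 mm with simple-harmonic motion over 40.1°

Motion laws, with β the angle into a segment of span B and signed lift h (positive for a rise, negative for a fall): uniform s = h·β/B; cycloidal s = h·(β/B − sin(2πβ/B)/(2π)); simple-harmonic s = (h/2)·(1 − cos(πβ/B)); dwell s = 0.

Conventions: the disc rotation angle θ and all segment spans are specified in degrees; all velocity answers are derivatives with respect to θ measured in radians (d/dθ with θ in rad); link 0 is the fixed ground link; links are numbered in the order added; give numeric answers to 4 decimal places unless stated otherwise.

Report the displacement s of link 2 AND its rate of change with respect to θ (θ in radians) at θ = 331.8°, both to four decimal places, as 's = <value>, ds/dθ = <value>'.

seg 1 [0°–39.6°] cycloidal, h=5: full span → s += 5 → s = 5.0000
seg 2 [39.6°–189.8°] dwell: s stays 5.0000
seg 3 [189.8°–266.3°] uniform, h=15: full span → s += 15 → s = 20.0000
seg 4 [266.3°–319.9°] uniform, h=-6: full span → s += -6 → s = 14.0000
seg 5 [319.9°–360°] simple-harmonic, h=-14: θ=331.8° here. β=11.9, B=40.1. -14/2·(1 − cos(π·0.2968)) = -2.8280 → s = 11.1720
velocity in seg [319.9°–360°] (simple-harmonic), θ in radians: β = 11.9° = 0.2077 rad, B = 40.1° = 0.6999 rad; ds/dθ = (πh/(2B)) sin(πβ/B) = (π·(-14)/(2·0.6999)) sin(π·0.2968) = -25.231067 mm/rad

s = 11.1720, ds/dθ = -25.2311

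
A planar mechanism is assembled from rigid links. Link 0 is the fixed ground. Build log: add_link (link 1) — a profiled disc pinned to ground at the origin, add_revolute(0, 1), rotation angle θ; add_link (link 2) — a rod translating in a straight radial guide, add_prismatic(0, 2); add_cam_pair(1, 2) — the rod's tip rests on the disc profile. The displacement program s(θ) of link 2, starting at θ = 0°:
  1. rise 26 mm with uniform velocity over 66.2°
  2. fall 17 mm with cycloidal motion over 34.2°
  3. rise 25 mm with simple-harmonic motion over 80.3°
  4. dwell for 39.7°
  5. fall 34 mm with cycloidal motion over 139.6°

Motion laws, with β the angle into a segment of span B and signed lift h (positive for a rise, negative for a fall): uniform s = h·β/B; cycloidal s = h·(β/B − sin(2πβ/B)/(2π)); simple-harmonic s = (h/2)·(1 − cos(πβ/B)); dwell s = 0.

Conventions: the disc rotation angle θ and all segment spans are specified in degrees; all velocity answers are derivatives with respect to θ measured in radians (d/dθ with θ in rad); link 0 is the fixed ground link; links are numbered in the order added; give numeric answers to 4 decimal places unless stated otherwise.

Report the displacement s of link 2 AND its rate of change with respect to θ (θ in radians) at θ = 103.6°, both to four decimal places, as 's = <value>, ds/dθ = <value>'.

seg 1 [0°–66.2°] uniform, h=26: full span → s += 26 → s = 26.0000
seg 2 [66.2°–100.4°] cycloidal, h=-17: full span → s += -17 → s = 9.0000
seg 3 [100.4°–180.7°] simple-harmonic, h=25: θ=103.6° here. β=3.2, B=80.3. 25/2·(1 − cos(π·0.0399)) = 0.0978 → s = 9.0978
velocity in seg [100.4°–180.7°] (simple-harmonic), θ in radians: β = 3.2° = 0.0559 rad, B = 80.3° = 1.4015 rad; ds/dθ = (πh/(2B)) sin(πβ/B) = (π·25/(2·1.4015)) sin(π·0.0399) = 3.498776 mm/rad

s = 9.0978, ds/dθ = 3.4988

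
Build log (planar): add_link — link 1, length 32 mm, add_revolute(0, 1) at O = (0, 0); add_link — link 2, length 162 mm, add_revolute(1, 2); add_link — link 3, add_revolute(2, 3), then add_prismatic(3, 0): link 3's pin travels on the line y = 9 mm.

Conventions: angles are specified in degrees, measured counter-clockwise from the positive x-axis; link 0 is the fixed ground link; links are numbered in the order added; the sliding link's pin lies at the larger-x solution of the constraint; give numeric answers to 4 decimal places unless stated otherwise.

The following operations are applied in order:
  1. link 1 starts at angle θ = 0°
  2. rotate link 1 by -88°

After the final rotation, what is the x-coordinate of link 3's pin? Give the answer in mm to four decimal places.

geometry: r = 32 mm, L = 162 mm, e = 9 mm; θ starts at 0°
rotate link 1 by -88°: θ ← 0° -88° = -88°
crank pin P = (r cos θ, r sin θ) = (1.116784, -31.980506)
h = r sin θ − e = -31.980506 − 9 = -40.980506
x = r cos θ + √(L² − h²) = 1.116784 + 156.730974 = 157.847758

157.8478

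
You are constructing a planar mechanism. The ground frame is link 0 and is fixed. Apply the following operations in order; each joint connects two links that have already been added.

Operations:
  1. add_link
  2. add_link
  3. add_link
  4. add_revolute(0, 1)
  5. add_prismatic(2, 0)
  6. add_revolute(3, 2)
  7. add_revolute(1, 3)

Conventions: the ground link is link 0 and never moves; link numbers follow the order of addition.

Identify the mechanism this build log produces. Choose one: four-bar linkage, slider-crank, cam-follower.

links: 4 (incl. ground); joints: 3 revolute, 1 prismatic, 0 higher (cam) pair, forming one closed loop
4 links, 3 revolutes + 1 prismatic in one loop → slider-crank

slider-crank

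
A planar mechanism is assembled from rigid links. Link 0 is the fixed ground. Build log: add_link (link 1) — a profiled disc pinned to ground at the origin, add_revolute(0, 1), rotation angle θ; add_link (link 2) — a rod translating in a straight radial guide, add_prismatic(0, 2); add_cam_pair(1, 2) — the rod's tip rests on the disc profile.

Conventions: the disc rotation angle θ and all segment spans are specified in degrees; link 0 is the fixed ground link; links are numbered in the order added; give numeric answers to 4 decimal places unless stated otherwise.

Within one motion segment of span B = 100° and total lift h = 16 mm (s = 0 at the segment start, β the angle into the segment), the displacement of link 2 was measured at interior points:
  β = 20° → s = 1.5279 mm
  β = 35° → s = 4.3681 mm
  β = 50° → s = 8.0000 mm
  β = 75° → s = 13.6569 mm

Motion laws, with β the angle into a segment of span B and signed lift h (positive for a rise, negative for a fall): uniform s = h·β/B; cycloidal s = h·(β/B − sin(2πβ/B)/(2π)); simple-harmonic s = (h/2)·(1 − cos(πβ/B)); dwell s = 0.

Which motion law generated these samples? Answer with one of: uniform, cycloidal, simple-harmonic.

candidates at β/B = r: uniform s = h·r (linear in β); cycloidal s = h·(r − sin(2πr)/(2π)); simple-harmonic s = (h/2)(1 − cos(πr))
β=20°: printed 1.5279 | uniform 3.2000, cycloidal 0.7782, simple-harmonic 1.5279
β=35°: printed 4.3681 | uniform 5.6000, cycloidal 3.5399, simple-harmonic 4.3681
β=50°: printed 8.0000 | uniform 8.0000, cycloidal 8.0000, simple-harmonic 8.0000
β=75°: printed 13.6569 | uniform 12.0000, cycloidal 14.5465, simple-harmonic 13.6569
only one law matches every sample → simple-harmonic

simple-harmonic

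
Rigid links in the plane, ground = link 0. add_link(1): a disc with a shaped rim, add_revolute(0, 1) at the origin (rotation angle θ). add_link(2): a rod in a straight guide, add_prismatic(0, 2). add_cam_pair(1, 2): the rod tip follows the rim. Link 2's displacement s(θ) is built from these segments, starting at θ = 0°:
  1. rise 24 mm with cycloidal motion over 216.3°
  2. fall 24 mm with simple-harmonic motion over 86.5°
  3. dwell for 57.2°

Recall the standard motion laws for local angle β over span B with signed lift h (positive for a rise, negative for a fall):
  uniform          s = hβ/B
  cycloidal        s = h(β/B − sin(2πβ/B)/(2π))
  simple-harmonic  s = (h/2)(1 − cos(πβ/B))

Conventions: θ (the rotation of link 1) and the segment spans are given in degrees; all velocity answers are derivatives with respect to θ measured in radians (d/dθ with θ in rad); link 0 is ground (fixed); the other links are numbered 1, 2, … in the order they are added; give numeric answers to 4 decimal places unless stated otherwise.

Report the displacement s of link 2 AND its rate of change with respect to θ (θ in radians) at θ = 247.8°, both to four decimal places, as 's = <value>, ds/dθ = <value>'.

segment 1 (0° to 216.3°, cycloidal, h = 24) is passed completely: s = 0.0000 + (24) = 24.0000
θ = 247.8° falls in segment 2 (216.3° to 302.8°, simple-harmonic, h = -24): β = 247.8 − 216.3 = 31.5°, B = 86.5°; Δs = -24/2·(1 − cos(π·0.3642)) = -7.0330; s = 24.0000 − 7.0330 = 16.9670
velocity in seg [216.3°–302.8°] (simple-harmonic), θ in radians: β = 31.5° = 0.5498 rad, B = 86.5° = 1.5097 rad; ds/dθ = (πh/(2B)) sin(πβ/B) = (π·(-24)/(2·1.5097)) sin(π·0.3642) = -22.731604 mm/rad

s = 16.9670, ds/dθ = -22.7316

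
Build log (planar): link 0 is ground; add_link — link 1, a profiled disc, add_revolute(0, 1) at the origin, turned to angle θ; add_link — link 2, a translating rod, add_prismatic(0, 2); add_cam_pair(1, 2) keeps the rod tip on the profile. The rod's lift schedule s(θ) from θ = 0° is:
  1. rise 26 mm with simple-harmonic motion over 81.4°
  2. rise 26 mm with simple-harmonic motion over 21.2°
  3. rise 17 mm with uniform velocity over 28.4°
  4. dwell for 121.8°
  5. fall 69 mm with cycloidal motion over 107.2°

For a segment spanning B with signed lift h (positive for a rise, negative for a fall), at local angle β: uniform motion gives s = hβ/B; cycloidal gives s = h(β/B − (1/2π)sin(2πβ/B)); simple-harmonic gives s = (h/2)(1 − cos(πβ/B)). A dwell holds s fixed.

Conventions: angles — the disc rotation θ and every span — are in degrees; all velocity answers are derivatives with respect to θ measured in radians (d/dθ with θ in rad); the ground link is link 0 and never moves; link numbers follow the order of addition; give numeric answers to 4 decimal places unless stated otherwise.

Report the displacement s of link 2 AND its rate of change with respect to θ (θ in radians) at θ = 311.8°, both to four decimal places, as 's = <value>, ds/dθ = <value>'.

seg 1 [0°–81.4°] simple-harmonic, h=26: full span → s += 26 → s = 26.0000
seg 2 [81.4°–102.6°] simple-harmonic, h=26: full span → s += 26 → s = 52.0000
seg 3 [102.6°–131°] uniform, h=17: full span → s += 17 → s = 69.0000
seg 4 [131°–252.8°] dwell: s stays 69.0000
seg 5 [252.8°–360°] cycloidal, h=-69: θ=311.8° here. β=59, B=107.2. -69·(0.5504 − sin(2π·0.5504)/(2π)) = -41.3938 → s = 27.6062
velocity in seg [252.8°–360°] (cycloidal), θ in radians: β = 59° = 1.0297 rad, B = 107.2° = 1.8710 rad; ds/dθ = (h/B)(1 − cos(2πβ/B)) = ((-69)/1.8710)(1 − cos(2π·0.5504)) = -71.925835 mm/rad

s = 27.6062, ds/dθ = -71.9258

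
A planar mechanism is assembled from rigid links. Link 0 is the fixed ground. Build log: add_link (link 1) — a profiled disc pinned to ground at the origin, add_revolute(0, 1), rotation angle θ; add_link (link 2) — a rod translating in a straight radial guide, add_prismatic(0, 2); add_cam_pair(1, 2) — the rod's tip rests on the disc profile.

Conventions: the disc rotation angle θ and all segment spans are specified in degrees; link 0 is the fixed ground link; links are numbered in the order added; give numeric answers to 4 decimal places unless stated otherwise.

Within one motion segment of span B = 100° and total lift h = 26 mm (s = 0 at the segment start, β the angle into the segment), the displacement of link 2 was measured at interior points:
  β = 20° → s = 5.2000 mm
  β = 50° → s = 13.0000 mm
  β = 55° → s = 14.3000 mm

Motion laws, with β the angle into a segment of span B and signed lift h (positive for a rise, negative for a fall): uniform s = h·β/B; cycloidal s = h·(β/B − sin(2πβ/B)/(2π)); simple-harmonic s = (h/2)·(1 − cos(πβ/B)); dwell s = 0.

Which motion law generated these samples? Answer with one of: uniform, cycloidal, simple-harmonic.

candidates at β/B = r: uniform s = h·r (linear in β); cycloidal s = h·(r − sin(2πr)/(2π)); simple-harmonic s = (h/2)(1 − cos(πr))
β=20°: printed 5.2000 | uniform 5.2000, cycloidal 1.2645, simple-harmonic 2.4828
β=50°: printed 13.0000 | uniform 13.0000, cycloidal 13.0000, simple-harmonic 13.0000
β=55°: printed 14.3000 | uniform 14.3000, cycloidal 15.5787, simple-harmonic 15.0336
only one law matches every sample → uniform

uniform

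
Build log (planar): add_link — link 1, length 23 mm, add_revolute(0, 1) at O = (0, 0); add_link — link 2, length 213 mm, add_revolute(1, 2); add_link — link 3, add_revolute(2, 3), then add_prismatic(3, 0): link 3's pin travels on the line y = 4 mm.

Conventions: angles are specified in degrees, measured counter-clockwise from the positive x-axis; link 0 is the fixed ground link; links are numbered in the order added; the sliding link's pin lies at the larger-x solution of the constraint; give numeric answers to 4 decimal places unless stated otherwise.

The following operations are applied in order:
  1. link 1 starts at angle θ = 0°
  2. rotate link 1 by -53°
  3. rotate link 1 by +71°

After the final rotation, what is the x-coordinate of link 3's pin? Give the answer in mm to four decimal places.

geometry: r = 23 mm, L = 213 mm, e = 4 mm; θ starts at 0°
rotate link 1 by -53°: θ ← 0° -53° = -53°
rotate link 1 by +71°: θ ← -53° +71° = 18°
crank pin P = (r cos θ, r sin θ) = (21.874300, 7.107391)
h = r sin θ − e = 7.107391 − 4 = 3.107391
x = r cos θ + √(L² − h²) = 21.874300 + 212.977332 = 234.851632

234.8516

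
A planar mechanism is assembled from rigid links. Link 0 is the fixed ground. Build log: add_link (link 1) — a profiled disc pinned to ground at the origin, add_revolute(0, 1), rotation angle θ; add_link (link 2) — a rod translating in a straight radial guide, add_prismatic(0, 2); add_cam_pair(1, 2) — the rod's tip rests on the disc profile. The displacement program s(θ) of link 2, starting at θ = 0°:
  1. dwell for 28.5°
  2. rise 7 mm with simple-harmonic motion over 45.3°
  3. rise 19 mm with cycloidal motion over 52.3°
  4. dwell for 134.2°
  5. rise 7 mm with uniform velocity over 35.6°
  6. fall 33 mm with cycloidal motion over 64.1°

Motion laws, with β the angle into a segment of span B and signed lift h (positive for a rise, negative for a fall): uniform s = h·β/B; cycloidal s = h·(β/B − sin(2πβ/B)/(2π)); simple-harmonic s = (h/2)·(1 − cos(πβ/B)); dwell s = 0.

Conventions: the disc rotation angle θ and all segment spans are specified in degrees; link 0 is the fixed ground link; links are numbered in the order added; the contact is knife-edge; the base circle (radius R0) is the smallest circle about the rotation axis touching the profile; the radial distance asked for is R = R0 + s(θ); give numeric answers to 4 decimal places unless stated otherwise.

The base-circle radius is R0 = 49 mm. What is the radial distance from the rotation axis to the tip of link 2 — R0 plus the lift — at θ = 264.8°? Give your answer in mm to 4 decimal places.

seg 1 [0°–28.5°] dwell: s stays 0.0000
seg 2 [28.5°–73.8°] simple-harmonic, h=7: full span → s += 7 → s = 7.0000
seg 3 [73.8°–126.1°] cycloidal, h=19: full span → s += 19 → s = 26.0000
seg 4 [126.1°–260.3°] dwell: s stays 26.0000
seg 5 [260.3°–295.9°] uniform, h=7: θ=264.8° here. β=4.5, B=35.6. 7·4.5/35.6 = 0.8848 → s = 26.8848
R = R0 + s = 49 + 26.8848 = 75.8848

75.8848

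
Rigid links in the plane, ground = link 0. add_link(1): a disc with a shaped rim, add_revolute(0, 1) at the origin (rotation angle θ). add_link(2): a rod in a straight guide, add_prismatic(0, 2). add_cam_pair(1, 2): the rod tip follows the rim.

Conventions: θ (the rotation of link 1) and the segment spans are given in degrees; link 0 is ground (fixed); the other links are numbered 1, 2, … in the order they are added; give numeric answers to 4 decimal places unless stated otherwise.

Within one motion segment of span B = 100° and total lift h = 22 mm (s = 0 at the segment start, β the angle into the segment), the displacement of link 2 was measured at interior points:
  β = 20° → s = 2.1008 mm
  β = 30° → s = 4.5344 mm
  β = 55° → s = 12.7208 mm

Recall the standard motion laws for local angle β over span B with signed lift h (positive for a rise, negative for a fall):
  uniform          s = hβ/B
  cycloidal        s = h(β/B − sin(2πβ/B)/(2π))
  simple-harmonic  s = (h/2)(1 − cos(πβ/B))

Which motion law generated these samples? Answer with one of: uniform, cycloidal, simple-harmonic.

candidates at β/B = r: uniform s = h·r (linear in β); cycloidal s = h·(r − sin(2πr)/(2π)); simple-harmonic s = (h/2)(1 − cos(πr))
β=20°: printed 2.1008 | uniform 4.4000, cycloidal 1.0700, simple-harmonic 2.1008
β=30°: printed 4.5344 | uniform 6.6000, cycloidal 3.2700, simple-harmonic 4.5344
β=55°: printed 12.7208 | uniform 12.1000, cycloidal 13.1820, simple-harmonic 12.7208
only one law matches every sample → simple-harmonic

simple-harmonic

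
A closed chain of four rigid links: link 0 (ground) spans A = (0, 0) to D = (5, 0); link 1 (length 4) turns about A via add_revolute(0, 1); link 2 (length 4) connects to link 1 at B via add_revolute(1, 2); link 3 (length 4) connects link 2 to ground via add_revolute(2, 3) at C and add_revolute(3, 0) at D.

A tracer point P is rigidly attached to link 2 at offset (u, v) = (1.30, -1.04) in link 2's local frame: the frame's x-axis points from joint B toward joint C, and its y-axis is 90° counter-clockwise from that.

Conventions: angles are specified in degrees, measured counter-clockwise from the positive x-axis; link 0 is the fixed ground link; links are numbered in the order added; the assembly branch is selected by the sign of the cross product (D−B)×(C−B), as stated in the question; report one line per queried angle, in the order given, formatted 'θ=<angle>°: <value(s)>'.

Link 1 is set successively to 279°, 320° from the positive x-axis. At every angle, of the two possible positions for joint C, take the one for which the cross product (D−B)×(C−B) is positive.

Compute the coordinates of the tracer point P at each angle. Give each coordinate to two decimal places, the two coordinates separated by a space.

A=(0,0), D=(5.00,0)
θ=279°: B = A + 4.00·(cos279°, sin279°) = (0.6257, -3.9508)
θ=279°: |BD| = 5.8943
θ=279°: circle(B,4.00) ∩ circle(D,4.00): a=2.9471, h=2.7045
θ=279°:   candidates: C₊=(1.0001,0.0317) cross=15.941; C₋=(4.6256,-3.9824) cross=-15.941
θ=279°:   branch + wants cross > 0 → take C=(1.0001,0.0317) (cross=15.941)
θ=279°: ex = (C−B)/|BC| = (0.0936,0.9956); ey = (-0.9956,0.0936)
θ=279°: P = B + 1.30·ex + -1.04·ey = (1.7828,-2.7538)
θ=320°: B = A + 4.00·(cos320°, sin320°) = (3.0642, -2.5712)
θ=320°: |BD| = 3.2184
θ=320°: circle(B,4.00) ∩ circle(D,4.00): a=1.6092, h=3.6620
θ=320°:   candidates: C₊=(1.1065,0.9171) cross=11.786; C₋=(6.9576,-3.4882) cross=-11.786
θ=320°:   branch + wants cross > 0 → take C=(1.1065,0.9171) (cross=11.786)
θ=320°: ex = (C−B)/|BC| = (-0.4894,0.8721); ey = (-0.8721,-0.4894)
θ=320°: P = B + 1.30·ex + -1.04·ey = (3.3349,-0.9285)

θ=279°: 1.78 -2.75
θ=320°: 3.33 -0.93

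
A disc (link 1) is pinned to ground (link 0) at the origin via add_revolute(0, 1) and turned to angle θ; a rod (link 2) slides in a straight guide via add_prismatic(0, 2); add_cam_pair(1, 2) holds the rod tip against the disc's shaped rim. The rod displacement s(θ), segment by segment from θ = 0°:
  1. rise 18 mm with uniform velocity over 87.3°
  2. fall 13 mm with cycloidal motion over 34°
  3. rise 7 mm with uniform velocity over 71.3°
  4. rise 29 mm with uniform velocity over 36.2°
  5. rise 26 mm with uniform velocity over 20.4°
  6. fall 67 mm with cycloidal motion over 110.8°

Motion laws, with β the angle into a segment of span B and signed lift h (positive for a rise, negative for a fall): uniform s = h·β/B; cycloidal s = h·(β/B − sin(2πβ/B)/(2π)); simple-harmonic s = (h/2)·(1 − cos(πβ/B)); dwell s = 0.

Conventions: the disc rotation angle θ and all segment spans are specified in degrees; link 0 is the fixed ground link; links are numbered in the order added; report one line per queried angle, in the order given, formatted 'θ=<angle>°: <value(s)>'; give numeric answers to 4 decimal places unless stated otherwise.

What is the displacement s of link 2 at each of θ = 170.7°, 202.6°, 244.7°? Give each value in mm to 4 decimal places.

segment 1 (0° to 87.3°, uniform, h = 18) is passed completely: s = 0.0000 + (18) = 18.0000
segment 2 (87.3° to 121.3°, cycloidal, h = -13) is passed completely: s = 18.0000 + (-13) = 5.0000
θ = 170.7° falls in segment 3 (121.3° to 192.6°, uniform, h = 7): β = 170.7 − 121.3 = 49.4°, B = 71.3°; Δs = 7·49.4/71.3 = 4.8499; s = 5.0000 + 4.8499 = 9.8499
segment 3 (121.3° to 192.6°, uniform, h = 7) is passed completely: s = 5.0000 + (7) = 12.0000
θ = 202.6° falls in segment 4 (192.6° to 228.8°, uniform, h = 29): β = 202.6 − 192.6 = 10°, B = 36.2°; Δs = 29·10/36.2 = 8.0110; s = 12.0000 + 8.0110 = 20.0110
segment 4 (192.6° to 228.8°, uniform, h = 29) is passed completely: s = 12.0000 + (29) = 41.0000
θ = 244.7° falls in segment 5 (228.8° to 249.2°, uniform, h = 26): β = 244.7 − 228.8 = 15.9°, B = 20.4°; Δs = 26·15.9/20.4 = 20.2647; s = 41.0000 + 20.2647 = 61.2647

θ=170.7°: 9.8499
θ=202.6°: 20.0110
θ=244.7°: 61.2647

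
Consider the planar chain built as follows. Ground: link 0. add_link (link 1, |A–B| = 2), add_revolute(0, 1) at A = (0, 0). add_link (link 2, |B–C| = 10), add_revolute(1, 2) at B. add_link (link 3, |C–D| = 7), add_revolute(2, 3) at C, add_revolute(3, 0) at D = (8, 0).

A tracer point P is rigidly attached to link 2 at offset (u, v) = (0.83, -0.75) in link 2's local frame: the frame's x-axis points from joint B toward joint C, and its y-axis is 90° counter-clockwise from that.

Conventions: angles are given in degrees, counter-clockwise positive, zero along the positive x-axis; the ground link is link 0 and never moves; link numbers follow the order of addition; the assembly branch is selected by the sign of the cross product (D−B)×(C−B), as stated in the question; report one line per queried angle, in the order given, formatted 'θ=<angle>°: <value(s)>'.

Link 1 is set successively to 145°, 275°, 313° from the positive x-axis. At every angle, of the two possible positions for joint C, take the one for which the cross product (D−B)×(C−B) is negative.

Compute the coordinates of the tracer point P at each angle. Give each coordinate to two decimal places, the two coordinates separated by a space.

A=(0,0), D=(8.00,0)
θ=145°: B = A + 2.00·(cos145°, sin145°) = (-1.6383, 1.1472)
θ=145°: |BD| = 9.7063
θ=145°: circle(B,10.00) ∩ circle(D,7.00): a=7.4803, h=6.6366
θ=145°:   candidates: C₊=(6.5739,6.8532) cross=64.417; C₋=(5.0052,-6.3270) cross=-64.417
θ=145°:   branch - wants cross < 0 → take C=(5.0052,-6.3270) (cross=-64.417)
θ=145°: ex = (C−B)/|BC| = (0.6644,-0.7474); ey = (0.7474,0.6644)
θ=145°: P = B + 0.83·ex + -0.75·ey = (-1.6475,0.0285)
θ=275°: B = A + 2.00·(cos275°, sin275°) = (0.1743, -1.9924)
θ=275°: |BD| = 8.0753
θ=275°: circle(B,10.00) ∩ circle(D,7.00): a=7.1954, h=6.9445
θ=275°:   candidates: C₊=(5.4339,6.5127) cross=56.079; C₋=(8.8607,-6.9469) cross=-56.079
θ=275°:   branch - wants cross < 0 → take C=(8.8607,-6.9469) (cross=-56.079)
θ=275°: ex = (C−B)/|BC| = (0.8686,-0.4954); ey = (0.4954,0.8686)
θ=275°: P = B + 0.83·ex + -0.75·ey = (0.5237,-3.0551)
θ=313°: B = A + 2.00·(cos313°, sin313°) = (1.3640, -1.4627)
θ=313°: |BD| = 6.7953
θ=313°: circle(B,10.00) ∩ circle(D,7.00): a=7.1502, h=6.9910
θ=313°:   candidates: C₊=(6.8418,6.9035) cross=47.506; C₋=(9.8515,-6.7507) cross=-47.506
θ=313°:   branch - wants cross < 0 → take C=(9.8515,-6.7507) (cross=-47.506)
θ=313°: ex = (C−B)/|BC| = (0.8487,-0.5288); ey = (0.5288,0.8487)
θ=313°: P = B + 0.83·ex + -0.75·ey = (1.6719,-2.5382)

θ=145°: -1.65 0.03
θ=275°: 0.52 -3.06
θ=313°: 1.67 -2.54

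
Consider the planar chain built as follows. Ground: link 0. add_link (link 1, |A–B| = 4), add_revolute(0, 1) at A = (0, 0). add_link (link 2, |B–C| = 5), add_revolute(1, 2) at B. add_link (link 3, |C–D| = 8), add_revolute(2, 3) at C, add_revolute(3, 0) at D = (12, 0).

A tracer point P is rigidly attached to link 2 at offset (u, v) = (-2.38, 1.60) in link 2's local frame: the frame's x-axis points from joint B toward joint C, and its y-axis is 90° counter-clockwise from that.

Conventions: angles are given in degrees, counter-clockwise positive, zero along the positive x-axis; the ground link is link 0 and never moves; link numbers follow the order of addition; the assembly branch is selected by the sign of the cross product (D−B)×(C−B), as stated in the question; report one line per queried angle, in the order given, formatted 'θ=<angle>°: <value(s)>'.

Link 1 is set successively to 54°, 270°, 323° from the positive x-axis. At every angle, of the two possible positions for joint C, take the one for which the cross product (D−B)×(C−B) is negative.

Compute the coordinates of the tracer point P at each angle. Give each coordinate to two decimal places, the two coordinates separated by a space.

A=(0,0), D=(12.00,0)
θ=54°: B = A + 4.00·(cos54°, sin54°) = (2.3511, 3.2361)
θ=54°: |BD| = 10.1771
θ=54°: circle(B,5.00) ∩ circle(D,8.00): a=3.1725, h=3.8646
θ=54°:   candidates: C₊=(6.5878,5.8914) cross=39.331; C₋=(4.1301,-1.4368) cross=-39.331
θ=54°:   branch - wants cross < 0 → take C=(4.1301,-1.4368) (cross=-39.331)
θ=54°: ex = (C−B)/|BC| = (0.3558,-0.9346); ey = (0.9346,0.3558)
θ=54°: P = B + -2.38·ex + 1.60·ey = (2.9997,6.0296)
θ=270°: B = A + 4.00·(cos270°, sin270°) = (-0.0000, -4.0000)
θ=270°: |BD| = 12.6491
θ=270°: circle(B,5.00) ∩ circle(D,8.00): a=4.7829, h=1.4572
θ=270°:   candidates: C₊=(4.0767,-1.1051) cross=18.432; C₋=(4.9983,-3.8699) cross=-18.432
θ=270°:   branch - wants cross < 0 → take C=(4.9983,-3.8699) (cross=-18.432)
θ=270°: ex = (C−B)/|BC| = (0.9997,0.0260); ey = (-0.0260,0.9997)
θ=270°: P = B + -2.38·ex + 1.60·ey = (-2.4208,-2.4625)
θ=323°: B = A + 4.00·(cos323°, sin323°) = (3.1945, -2.4073)
θ=323°: |BD| = 9.1286
θ=323°: circle(B,5.00) ∩ circle(D,8.00): a=2.4281, h=4.3708
θ=323°:   candidates: C₊=(4.3841,2.4492) cross=39.899; C₋=(6.6893,-5.9831) cross=-39.899
θ=323°:   branch - wants cross < 0 → take C=(6.6893,-5.9831) (cross=-39.899)
θ=323°: ex = (C−B)/|BC| = (0.6990,-0.7152); ey = (0.7152,0.6990)
θ=323°: P = B + -2.38·ex + 1.60·ey = (2.6753,0.4132)

θ=54°: 3.00 6.03
θ=270°: -2.42 -2.46
θ=323°: 2.68 0.41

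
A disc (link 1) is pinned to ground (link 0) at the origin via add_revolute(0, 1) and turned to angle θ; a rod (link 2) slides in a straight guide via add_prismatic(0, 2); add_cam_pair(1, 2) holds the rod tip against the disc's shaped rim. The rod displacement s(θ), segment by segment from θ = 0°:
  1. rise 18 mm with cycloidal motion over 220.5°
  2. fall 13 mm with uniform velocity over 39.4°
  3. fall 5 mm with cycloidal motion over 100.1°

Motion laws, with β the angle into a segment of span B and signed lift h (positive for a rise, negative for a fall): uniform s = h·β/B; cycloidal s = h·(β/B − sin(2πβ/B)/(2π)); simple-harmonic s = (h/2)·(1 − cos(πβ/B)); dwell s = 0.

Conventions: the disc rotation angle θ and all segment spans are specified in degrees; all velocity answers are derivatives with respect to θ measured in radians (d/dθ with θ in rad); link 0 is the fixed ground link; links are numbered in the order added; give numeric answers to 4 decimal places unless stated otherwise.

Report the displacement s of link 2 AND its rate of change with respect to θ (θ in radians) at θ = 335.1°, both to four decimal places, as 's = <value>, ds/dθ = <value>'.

segment 1 (0° to 220.5°, cycloidal, h = 18) is passed completely: s = 0.0000 + (18) = 18.0000
segment 2 (220.5° to 259.9°, uniform, h = -13) is passed completely: s = 18.0000 + (-13) = 5.0000
θ = 335.1° falls in segment 3 (259.9° to 360°, cycloidal, h = -5): β = 335.1 − 259.9 = 75.2°, B = 100.1°; Δs = -5·(0.7512 − sin(2π·0.7512)/(2π)) = -4.5520; s = 5.0000 − 4.5520 = 0.4480
velocity in seg [259.9°–360°] (cycloidal), θ in radians: β = 75.2° = 1.3125 rad, B = 100.1° = 1.7471 rad; ds/dθ = (h/B)(1 − cos(2πβ/B)) = ((-5)/1.7471)(1 − cos(2π·0.7512)) = -2.839472 mm/rad

s = 0.4480, ds/dθ = -2.8395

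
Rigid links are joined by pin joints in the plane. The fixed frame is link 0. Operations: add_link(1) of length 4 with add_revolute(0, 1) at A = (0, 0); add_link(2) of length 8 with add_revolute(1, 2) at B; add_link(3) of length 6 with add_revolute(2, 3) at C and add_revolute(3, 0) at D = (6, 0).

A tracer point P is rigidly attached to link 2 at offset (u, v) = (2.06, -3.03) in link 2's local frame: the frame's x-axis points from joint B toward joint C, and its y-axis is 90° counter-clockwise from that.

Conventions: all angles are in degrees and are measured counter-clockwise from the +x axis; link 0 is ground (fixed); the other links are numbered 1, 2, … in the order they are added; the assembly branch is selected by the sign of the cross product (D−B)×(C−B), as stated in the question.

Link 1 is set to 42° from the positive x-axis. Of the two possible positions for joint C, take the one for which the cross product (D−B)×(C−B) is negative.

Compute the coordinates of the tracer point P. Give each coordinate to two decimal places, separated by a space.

A=(0,0), D=(6.00,0)
B = A + 4.00·(cos42°, sin42°) = (2.9726, 2.6765)
|BD| = 4.0409
circle(B,8.00) ∩ circle(D,6.00): a=5.4850, h=5.8236
  candidates: C₊=(10.9392,3.4065) cross=23.533; C₋=(3.2246,-5.3195) cross=-23.533
  branch - wants cross < 0 → take C=(3.2246,-5.3195) (cross=-23.533)
ex = (C−B)/|BC| = (0.0315,-0.9995); ey = (0.9995,0.0315)
P = B + 2.06·ex + -3.03·ey = (0.0090,0.5221)

0.01 0.52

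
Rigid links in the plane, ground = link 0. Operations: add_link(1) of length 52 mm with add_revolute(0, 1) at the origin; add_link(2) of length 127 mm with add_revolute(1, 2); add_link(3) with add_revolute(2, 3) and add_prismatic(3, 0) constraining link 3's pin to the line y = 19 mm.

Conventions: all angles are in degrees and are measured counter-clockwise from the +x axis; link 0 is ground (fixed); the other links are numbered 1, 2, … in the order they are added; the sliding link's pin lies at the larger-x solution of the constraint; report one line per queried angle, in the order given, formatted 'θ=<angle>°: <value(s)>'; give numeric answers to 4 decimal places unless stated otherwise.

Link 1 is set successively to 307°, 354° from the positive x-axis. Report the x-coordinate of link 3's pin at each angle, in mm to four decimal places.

geometry: r = 52 mm, L = 127 mm, e = 19 mm
θ=307°: crank pin P = (r cos θ, r sin θ) = (31.294381, -41.529047)
θ=307°: h = r sin θ − e = -41.529047 − 19 = -60.529047
θ=307°: x = r cos θ + √(L² − h²) = 31.294381 + 111.647815 = 142.942196
θ=354°: crank pin P = (r cos θ, r sin θ) = (51.715139, -5.435480)
θ=354°: h = r sin θ − e = -5.435480 − 19 = -24.435480
θ=354°: x = r cos θ + √(L² − h²) = 51.715139 + 124.627073 = 176.342212

θ=307°: 142.9422
θ=354°: 176.3422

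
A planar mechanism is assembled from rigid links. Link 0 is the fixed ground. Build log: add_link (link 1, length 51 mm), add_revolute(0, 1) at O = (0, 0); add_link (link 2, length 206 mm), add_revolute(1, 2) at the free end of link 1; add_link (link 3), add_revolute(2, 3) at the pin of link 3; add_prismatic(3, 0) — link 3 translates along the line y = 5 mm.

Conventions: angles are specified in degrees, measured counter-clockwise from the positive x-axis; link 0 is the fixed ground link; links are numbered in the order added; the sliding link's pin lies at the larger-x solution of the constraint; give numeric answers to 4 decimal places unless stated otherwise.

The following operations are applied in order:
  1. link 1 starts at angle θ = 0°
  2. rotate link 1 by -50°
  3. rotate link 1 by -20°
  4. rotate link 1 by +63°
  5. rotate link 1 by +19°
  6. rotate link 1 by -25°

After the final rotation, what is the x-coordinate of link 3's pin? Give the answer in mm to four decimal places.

geometry: r = 51 mm, L = 206 mm, e = 5 mm; θ starts at 0°
rotate link 1 by -50°: θ ← 0° -50° = -50°
rotate link 1 by -20°: θ ← -50° -20° = -70°
rotate link 1 by +63°: θ ← -70° +63° = -7°
rotate link 1 by +19°: θ ← -7° +19° = 12°
rotate link 1 by -25°: θ ← 12° -25° = -13°
crank pin P = (r cos θ, r sin θ) = (49.692873, -11.472504)
h = r sin θ − e = -11.472504 − 5 = -16.472504
x = r cos θ + √(L² − h²) = 49.692873 + 205.340343 = 255.033217

255.0332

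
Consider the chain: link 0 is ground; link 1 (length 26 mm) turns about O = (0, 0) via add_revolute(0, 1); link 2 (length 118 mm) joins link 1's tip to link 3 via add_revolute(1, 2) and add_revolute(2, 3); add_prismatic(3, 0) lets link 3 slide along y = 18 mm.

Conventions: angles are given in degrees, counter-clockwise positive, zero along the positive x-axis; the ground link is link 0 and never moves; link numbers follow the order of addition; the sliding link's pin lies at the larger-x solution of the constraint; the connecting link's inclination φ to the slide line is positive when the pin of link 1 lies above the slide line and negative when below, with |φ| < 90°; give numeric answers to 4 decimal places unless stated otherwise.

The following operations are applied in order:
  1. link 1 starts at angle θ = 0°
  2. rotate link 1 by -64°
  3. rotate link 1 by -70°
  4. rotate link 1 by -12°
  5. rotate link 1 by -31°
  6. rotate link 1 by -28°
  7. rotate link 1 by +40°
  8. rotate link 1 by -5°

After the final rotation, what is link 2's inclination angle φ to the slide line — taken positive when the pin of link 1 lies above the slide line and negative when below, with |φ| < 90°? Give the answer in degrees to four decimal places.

geometry: r = 26 mm, L = 118 mm, e = 18 mm; θ starts at 0°
rotate link 1 by -64°: θ ← 0° -64° = -64°
rotate link 1 by -70°: θ ← -64° -70° = -134°
rotate link 1 by -12°: θ ← -134° -12° = -146°
rotate link 1 by -31°: θ ← -146° -31° = -177°
rotate link 1 by -28°: θ ← -177° -28° = -205°
rotate link 1 by +40°: θ ← -205° +40° = -165°
rotate link 1 by -5°: θ ← -165° -5° = -170°
h = r sin θ − e = -4.514853 − 18 = -22.514853
sin φ = h / L = -22.514853 / 118 = -0.19080384
φ = arcsin(-0.19080384) = -10.999699°

-10.9997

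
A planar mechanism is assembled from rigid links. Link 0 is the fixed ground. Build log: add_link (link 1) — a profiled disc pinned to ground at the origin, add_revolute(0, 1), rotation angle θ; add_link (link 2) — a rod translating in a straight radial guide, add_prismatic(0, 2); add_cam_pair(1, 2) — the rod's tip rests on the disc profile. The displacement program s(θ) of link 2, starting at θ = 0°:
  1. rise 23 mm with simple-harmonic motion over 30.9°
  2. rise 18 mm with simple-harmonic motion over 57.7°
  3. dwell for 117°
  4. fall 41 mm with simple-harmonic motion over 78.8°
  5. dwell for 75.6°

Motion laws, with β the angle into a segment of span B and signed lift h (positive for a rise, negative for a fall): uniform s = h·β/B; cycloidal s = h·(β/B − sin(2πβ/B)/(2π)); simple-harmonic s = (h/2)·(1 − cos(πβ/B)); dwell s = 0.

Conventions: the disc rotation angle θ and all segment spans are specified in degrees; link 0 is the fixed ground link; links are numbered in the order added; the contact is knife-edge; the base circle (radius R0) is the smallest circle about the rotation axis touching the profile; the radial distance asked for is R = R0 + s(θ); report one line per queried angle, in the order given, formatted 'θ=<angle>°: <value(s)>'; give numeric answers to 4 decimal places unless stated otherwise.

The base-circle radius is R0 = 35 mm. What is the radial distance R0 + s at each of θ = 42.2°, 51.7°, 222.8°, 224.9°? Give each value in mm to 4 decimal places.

seg 1 [0°–30.9°] simple-harmonic, h=23: full span → s += 23 → s = 23.0000
seg 2 [30.9°–88.6°] simple-harmonic, h=18: θ=42.2° here. β=11.3, B=57.7. 18/2·(1 − cos(π·0.1958)) = 1.6503 → s = 24.6503
seg 2 [30.9°–88.6°] simple-harmonic, h=18: θ=51.7° here. β=20.8, B=57.7. 18/2·(1 − cos(π·0.3605)) = 5.1804 → s = 28.1804
seg 2 [30.9°–88.6°] simple-harmonic, h=18: full span → s += 18 → s = 41.0000
seg 3 [88.6°–205.6°] dwell: s stays 41.0000
seg 4 [205.6°–284.4°] simple-harmonic, h=-41: θ=222.8° here. β=17.2, B=78.8. -41/2·(1 − cos(π·0.2183)) = -4.6339 → s = 36.3661
seg 4 [205.6°–284.4°] simple-harmonic, h=-41: θ=224.9° here. β=19.3, B=78.8. -41/2·(1 − cos(π·0.2449)) = -5.7750 → s = 35.2250
θ=42.2°: R = R0 + s = 35 + 24.6503 = 59.6503
θ=51.7°: R = R0 + s = 35 + 28.1804 = 63.1804
θ=222.8°: R = R0 + s = 35 + 36.3661 = 71.3661
θ=224.9°: R = R0 + s = 35 + 35.2250 = 70.2250

θ=42.2°: 59.6503
θ=51.7°: 63.1804
θ=222.8°: 71.3661
θ=224.9°: 70.2250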